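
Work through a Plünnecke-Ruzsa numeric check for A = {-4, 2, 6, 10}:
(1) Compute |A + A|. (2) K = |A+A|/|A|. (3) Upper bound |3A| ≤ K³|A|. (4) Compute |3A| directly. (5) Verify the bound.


|A| = 4.
Step 1: Compute A + A by enumerating all 16 pairs.
A + A = {-8, -2, 2, 4, 6, 8, 12, 16, 20}, so |A + A| = 9.
Step 2: Doubling constant K = |A + A|/|A| = 9/4 = 9/4 ≈ 2.2500.
Step 3: Plünnecke-Ruzsa gives |3A| ≤ K³·|A| = (2.2500)³ · 4 ≈ 45.5625.
Step 4: Compute 3A = A + A + A directly by enumerating all triples (a,b,c) ∈ A³; |3A| = 16.
Step 5: Check 16 ≤ 45.5625? Yes ✓.

K = 9/4, Plünnecke-Ruzsa bound K³|A| ≈ 45.5625, |3A| = 16, inequality holds.


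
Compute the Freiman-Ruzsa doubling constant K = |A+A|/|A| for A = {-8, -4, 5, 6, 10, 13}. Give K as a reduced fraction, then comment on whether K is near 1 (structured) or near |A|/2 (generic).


|A| = 6.
Compute A + A by enumerating all 36 pairs.
A + A = {-16, -12, -8, -3, -2, 1, 2, 5, 6, 9, 10, 11, 12, 15, 16, 18, 19, 20, 23, 26}, so |A + A| = 20.
K = |A + A| / |A| = 20/6 = 10/3 ≈ 3.3333.
Reference: AP of size 6 gives K = 11/6 ≈ 1.8333; a fully generic set of size 6 gives K ≈ 3.5000.

|A| = 6, |A + A| = 20, K = 20/6 = 10/3.


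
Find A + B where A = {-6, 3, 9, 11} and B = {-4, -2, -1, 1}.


A + B = {a + b : a ∈ A, b ∈ B}.
Enumerate all |A|·|B| = 4·4 = 16 pairs (a, b) and collect distinct sums.
a = -6: -6+-4=-10, -6+-2=-8, -6+-1=-7, -6+1=-5
a = 3: 3+-4=-1, 3+-2=1, 3+-1=2, 3+1=4
a = 9: 9+-4=5, 9+-2=7, 9+-1=8, 9+1=10
a = 11: 11+-4=7, 11+-2=9, 11+-1=10, 11+1=12
Collecting distinct sums: A + B = {-10, -8, -7, -5, -1, 1, 2, 4, 5, 7, 8, 9, 10, 12}
|A + B| = 14

A + B = {-10, -8, -7, -5, -1, 1, 2, 4, 5, 7, 8, 9, 10, 12}


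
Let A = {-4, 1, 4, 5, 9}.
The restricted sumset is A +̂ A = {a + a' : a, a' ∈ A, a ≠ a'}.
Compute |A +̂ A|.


Restricted sumset: A +̂ A = {a + a' : a ∈ A, a' ∈ A, a ≠ a'}.
Equivalently, take A + A and drop any sum 2a that is achievable ONLY as a + a for a ∈ A (i.e. sums representable only with equal summands).
Enumerate pairs (a, a') with a < a' (symmetric, so each unordered pair gives one sum; this covers all a ≠ a'):
  -4 + 1 = -3
  -4 + 4 = 0
  -4 + 5 = 1
  -4 + 9 = 5
  1 + 4 = 5
  1 + 5 = 6
  1 + 9 = 10
  4 + 5 = 9
  4 + 9 = 13
  5 + 9 = 14
Collected distinct sums: {-3, 0, 1, 5, 6, 9, 10, 13, 14}
|A +̂ A| = 9
(Reference bound: |A +̂ A| ≥ 2|A| - 3 for |A| ≥ 2, with |A| = 5 giving ≥ 7.)

|A +̂ A| = 9


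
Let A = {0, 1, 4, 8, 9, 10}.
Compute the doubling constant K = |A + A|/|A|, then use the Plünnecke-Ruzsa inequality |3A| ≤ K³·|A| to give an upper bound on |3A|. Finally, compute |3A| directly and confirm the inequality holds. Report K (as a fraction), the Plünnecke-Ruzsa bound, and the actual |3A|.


|A| = 6.
Step 1: Compute A + A by enumerating all 36 pairs.
A + A = {0, 1, 2, 4, 5, 8, 9, 10, 11, 12, 13, 14, 16, 17, 18, 19, 20}, so |A + A| = 17.
Step 2: Doubling constant K = |A + A|/|A| = 17/6 = 17/6 ≈ 2.8333.
Step 3: Plünnecke-Ruzsa gives |3A| ≤ K³·|A| = (2.8333)³ · 6 ≈ 136.4722.
Step 4: Compute 3A = A + A + A directly by enumerating all triples (a,b,c) ∈ A³; |3A| = 30.
Step 5: Check 30 ≤ 136.4722? Yes ✓.

K = 17/6, Plünnecke-Ruzsa bound K³|A| ≈ 136.4722, |3A| = 30, inequality holds.


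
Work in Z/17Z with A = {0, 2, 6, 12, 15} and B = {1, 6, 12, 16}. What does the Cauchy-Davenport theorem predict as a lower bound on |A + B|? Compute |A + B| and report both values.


Cauchy-Davenport: |A + B| ≥ min(p, |A| + |B| - 1) for A, B nonempty in Z/pZ.
|A| = 5, |B| = 4, p = 17.
CD lower bound = min(17, 5 + 4 - 1) = min(17, 8) = 8.
Compute A + B mod 17 directly:
a = 0: 0+1=1, 0+6=6, 0+12=12, 0+16=16
a = 2: 2+1=3, 2+6=8, 2+12=14, 2+16=1
a = 6: 6+1=7, 6+6=12, 6+12=1, 6+16=5
a = 12: 12+1=13, 12+6=1, 12+12=7, 12+16=11
a = 15: 15+1=16, 15+6=4, 15+12=10, 15+16=14
A + B = {1, 3, 4, 5, 6, 7, 8, 10, 11, 12, 13, 14, 16}, so |A + B| = 13.
Verify: 13 ≥ 8? Yes ✓.

CD lower bound = 8, actual |A + B| = 13.


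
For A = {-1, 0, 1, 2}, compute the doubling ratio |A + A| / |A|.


|A| = 4.
Compute A + A by enumerating all 16 pairs.
A + A = {-2, -1, 0, 1, 2, 3, 4}, so |A + A| = 7.
K = |A + A| / |A| = 7/4 (already in lowest terms) ≈ 1.7500.
Reference: AP of size 4 gives K = 7/4 ≈ 1.7500; a fully generic set of size 4 gives K ≈ 2.5000.

|A| = 4, |A + A| = 7, K = 7/4.


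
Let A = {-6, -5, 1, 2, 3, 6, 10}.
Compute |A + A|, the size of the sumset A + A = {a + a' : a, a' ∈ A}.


A + A = {a + a' : a, a' ∈ A}; |A| = 7.
General bounds: 2|A| - 1 ≤ |A + A| ≤ |A|(|A|+1)/2, i.e. 13 ≤ |A + A| ≤ 28.
Lower bound 2|A|-1 is attained iff A is an arithmetic progression.
Enumerate sums a + a' for a ≤ a' (symmetric, so this suffices):
a = -6: -6+-6=-12, -6+-5=-11, -6+1=-5, -6+2=-4, -6+3=-3, -6+6=0, -6+10=4
a = -5: -5+-5=-10, -5+1=-4, -5+2=-3, -5+3=-2, -5+6=1, -5+10=5
a = 1: 1+1=2, 1+2=3, 1+3=4, 1+6=7, 1+10=11
a = 2: 2+2=4, 2+3=5, 2+6=8, 2+10=12
a = 3: 3+3=6, 3+6=9, 3+10=13
a = 6: 6+6=12, 6+10=16
a = 10: 10+10=20
Distinct sums: {-12, -11, -10, -5, -4, -3, -2, 0, 1, 2, 3, 4, 5, 6, 7, 8, 9, 11, 12, 13, 16, 20}
|A + A| = 22

|A + A| = 22


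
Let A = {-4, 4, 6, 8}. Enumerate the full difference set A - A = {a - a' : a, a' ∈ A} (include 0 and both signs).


A - A = {a - a' : a, a' ∈ A}.
Compute a - a' for each ordered pair (a, a'):
a = -4: -4--4=0, -4-4=-8, -4-6=-10, -4-8=-12
a = 4: 4--4=8, 4-4=0, 4-6=-2, 4-8=-4
a = 6: 6--4=10, 6-4=2, 6-6=0, 6-8=-2
a = 8: 8--4=12, 8-4=4, 8-6=2, 8-8=0
Collecting distinct values (and noting 0 appears from a-a):
A - A = {-12, -10, -8, -4, -2, 0, 2, 4, 8, 10, 12}
|A - A| = 11

A - A = {-12, -10, -8, -4, -2, 0, 2, 4, 8, 10, 12}


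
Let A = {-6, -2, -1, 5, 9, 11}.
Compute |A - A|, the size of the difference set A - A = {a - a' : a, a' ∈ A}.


A - A = {a - a' : a, a' ∈ A}; |A| = 6.
Bounds: 2|A|-1 ≤ |A - A| ≤ |A|² - |A| + 1, i.e. 11 ≤ |A - A| ≤ 31.
Note: 0 ∈ A - A always (from a - a). The set is symmetric: if d ∈ A - A then -d ∈ A - A.
Enumerate nonzero differences d = a - a' with a > a' (then include -d):
Positive differences: {1, 2, 4, 5, 6, 7, 10, 11, 12, 13, 15, 17}
Full difference set: {0} ∪ (positive diffs) ∪ (negative diffs).
|A - A| = 1 + 2·12 = 25 (matches direct enumeration: 25).

|A - A| = 25


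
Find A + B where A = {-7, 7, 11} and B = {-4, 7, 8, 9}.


A + B = {a + b : a ∈ A, b ∈ B}.
Enumerate all |A|·|B| = 3·4 = 12 pairs (a, b) and collect distinct sums.
a = -7: -7+-4=-11, -7+7=0, -7+8=1, -7+9=2
a = 7: 7+-4=3, 7+7=14, 7+8=15, 7+9=16
a = 11: 11+-4=7, 11+7=18, 11+8=19, 11+9=20
Collecting distinct sums: A + B = {-11, 0, 1, 2, 3, 7, 14, 15, 16, 18, 19, 20}
|A + B| = 12

A + B = {-11, 0, 1, 2, 3, 7, 14, 15, 16, 18, 19, 20}


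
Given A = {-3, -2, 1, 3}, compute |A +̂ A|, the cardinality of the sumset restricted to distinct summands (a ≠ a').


Restricted sumset: A +̂ A = {a + a' : a ∈ A, a' ∈ A, a ≠ a'}.
Equivalently, take A + A and drop any sum 2a that is achievable ONLY as a + a for a ∈ A (i.e. sums representable only with equal summands).
Enumerate pairs (a, a') with a < a' (symmetric, so each unordered pair gives one sum; this covers all a ≠ a'):
  -3 + -2 = -5
  -3 + 1 = -2
  -3 + 3 = 0
  -2 + 1 = -1
  -2 + 3 = 1
  1 + 3 = 4
Collected distinct sums: {-5, -2, -1, 0, 1, 4}
|A +̂ A| = 6
(Reference bound: |A +̂ A| ≥ 2|A| - 3 for |A| ≥ 2, with |A| = 4 giving ≥ 5.)

|A +̂ A| = 6


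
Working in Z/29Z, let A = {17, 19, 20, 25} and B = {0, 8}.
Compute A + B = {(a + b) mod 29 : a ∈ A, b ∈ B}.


Work in Z/29Z: reduce every sum a + b modulo 29.
Enumerate all 8 pairs:
a = 17: 17+0=17, 17+8=25
a = 19: 19+0=19, 19+8=27
a = 20: 20+0=20, 20+8=28
a = 25: 25+0=25, 25+8=4
Distinct residues collected: {4, 17, 19, 20, 25, 27, 28}
|A + B| = 7 (out of 29 total residues).

A + B = {4, 17, 19, 20, 25, 27, 28}


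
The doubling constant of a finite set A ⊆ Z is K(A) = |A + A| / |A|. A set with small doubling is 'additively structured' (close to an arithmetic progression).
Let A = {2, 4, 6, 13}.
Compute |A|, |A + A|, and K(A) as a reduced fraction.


|A| = 4.
Compute A + A by enumerating all 16 pairs.
A + A = {4, 6, 8, 10, 12, 15, 17, 19, 26}, so |A + A| = 9.
K = |A + A| / |A| = 9/4 (already in lowest terms) ≈ 2.2500.
Reference: AP of size 4 gives K = 7/4 ≈ 1.7500; a fully generic set of size 4 gives K ≈ 2.5000.

|A| = 4, |A + A| = 9, K = 9/4.


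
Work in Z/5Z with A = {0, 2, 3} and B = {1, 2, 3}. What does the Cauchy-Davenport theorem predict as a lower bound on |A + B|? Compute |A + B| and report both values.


Cauchy-Davenport: |A + B| ≥ min(p, |A| + |B| - 1) for A, B nonempty in Z/pZ.
|A| = 3, |B| = 3, p = 5.
CD lower bound = min(5, 3 + 3 - 1) = min(5, 5) = 5.
Compute A + B mod 5 directly:
a = 0: 0+1=1, 0+2=2, 0+3=3
a = 2: 2+1=3, 2+2=4, 2+3=0
a = 3: 3+1=4, 3+2=0, 3+3=1
A + B = {0, 1, 2, 3, 4}, so |A + B| = 5.
Verify: 5 ≥ 5? Yes ✓.

CD lower bound = 5, actual |A + B| = 5.


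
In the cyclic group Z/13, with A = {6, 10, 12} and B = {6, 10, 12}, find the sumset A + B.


Work in Z/13Z: reduce every sum a + b modulo 13.
Enumerate all 9 pairs:
a = 6: 6+6=12, 6+10=3, 6+12=5
a = 10: 10+6=3, 10+10=7, 10+12=9
a = 12: 12+6=5, 12+10=9, 12+12=11
Distinct residues collected: {3, 5, 7, 9, 11, 12}
|A + B| = 6 (out of 13 total residues).

A + B = {3, 5, 7, 9, 11, 12}


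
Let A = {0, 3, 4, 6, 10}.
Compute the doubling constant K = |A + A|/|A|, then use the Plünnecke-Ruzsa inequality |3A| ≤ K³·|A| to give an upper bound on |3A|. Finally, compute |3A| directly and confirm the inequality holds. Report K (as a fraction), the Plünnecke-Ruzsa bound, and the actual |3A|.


|A| = 5.
Step 1: Compute A + A by enumerating all 25 pairs.
A + A = {0, 3, 4, 6, 7, 8, 9, 10, 12, 13, 14, 16, 20}, so |A + A| = 13.
Step 2: Doubling constant K = |A + A|/|A| = 13/5 = 13/5 ≈ 2.6000.
Step 3: Plünnecke-Ruzsa gives |3A| ≤ K³·|A| = (2.6000)³ · 5 ≈ 87.8800.
Step 4: Compute 3A = A + A + A directly by enumerating all triples (a,b,c) ∈ A³; |3A| = 23.
Step 5: Check 23 ≤ 87.8800? Yes ✓.

K = 13/5, Plünnecke-Ruzsa bound K³|A| ≈ 87.8800, |3A| = 23, inequality holds.


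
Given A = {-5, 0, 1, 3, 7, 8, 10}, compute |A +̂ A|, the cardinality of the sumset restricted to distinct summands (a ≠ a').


Restricted sumset: A +̂ A = {a + a' : a ∈ A, a' ∈ A, a ≠ a'}.
Equivalently, take A + A and drop any sum 2a that is achievable ONLY as a + a for a ∈ A (i.e. sums representable only with equal summands).
Enumerate pairs (a, a') with a < a' (symmetric, so each unordered pair gives one sum; this covers all a ≠ a'):
  -5 + 0 = -5
  -5 + 1 = -4
  -5 + 3 = -2
  -5 + 7 = 2
  -5 + 8 = 3
  -5 + 10 = 5
  0 + 1 = 1
  0 + 3 = 3
  0 + 7 = 7
  0 + 8 = 8
  0 + 10 = 10
  1 + 3 = 4
  1 + 7 = 8
  1 + 8 = 9
  1 + 10 = 11
  3 + 7 = 10
  3 + 8 = 11
  3 + 10 = 13
  7 + 8 = 15
  7 + 10 = 17
  8 + 10 = 18
Collected distinct sums: {-5, -4, -2, 1, 2, 3, 4, 5, 7, 8, 9, 10, 11, 13, 15, 17, 18}
|A +̂ A| = 17
(Reference bound: |A +̂ A| ≥ 2|A| - 3 for |A| ≥ 2, with |A| = 7 giving ≥ 11.)

|A +̂ A| = 17


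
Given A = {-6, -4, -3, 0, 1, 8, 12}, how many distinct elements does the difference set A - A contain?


A - A = {a - a' : a, a' ∈ A}; |A| = 7.
Bounds: 2|A|-1 ≤ |A - A| ≤ |A|² - |A| + 1, i.e. 13 ≤ |A - A| ≤ 43.
Note: 0 ∈ A - A always (from a - a). The set is symmetric: if d ∈ A - A then -d ∈ A - A.
Enumerate nonzero differences d = a - a' with a > a' (then include -d):
Positive differences: {1, 2, 3, 4, 5, 6, 7, 8, 11, 12, 14, 15, 16, 18}
Full difference set: {0} ∪ (positive diffs) ∪ (negative diffs).
|A - A| = 1 + 2·14 = 29 (matches direct enumeration: 29).

|A - A| = 29


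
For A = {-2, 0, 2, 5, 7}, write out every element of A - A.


A - A = {a - a' : a, a' ∈ A}.
Compute a - a' for each ordered pair (a, a'):
a = -2: -2--2=0, -2-0=-2, -2-2=-4, -2-5=-7, -2-7=-9
a = 0: 0--2=2, 0-0=0, 0-2=-2, 0-5=-5, 0-7=-7
a = 2: 2--2=4, 2-0=2, 2-2=0, 2-5=-3, 2-7=-5
a = 5: 5--2=7, 5-0=5, 5-2=3, 5-5=0, 5-7=-2
a = 7: 7--2=9, 7-0=7, 7-2=5, 7-5=2, 7-7=0
Collecting distinct values (and noting 0 appears from a-a):
A - A = {-9, -7, -5, -4, -3, -2, 0, 2, 3, 4, 5, 7, 9}
|A - A| = 13

A - A = {-9, -7, -5, -4, -3, -2, 0, 2, 3, 4, 5, 7, 9}


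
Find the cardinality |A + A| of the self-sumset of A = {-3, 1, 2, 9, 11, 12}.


A + A = {a + a' : a, a' ∈ A}; |A| = 6.
General bounds: 2|A| - 1 ≤ |A + A| ≤ |A|(|A|+1)/2, i.e. 11 ≤ |A + A| ≤ 21.
Lower bound 2|A|-1 is attained iff A is an arithmetic progression.
Enumerate sums a + a' for a ≤ a' (symmetric, so this suffices):
a = -3: -3+-3=-6, -3+1=-2, -3+2=-1, -3+9=6, -3+11=8, -3+12=9
a = 1: 1+1=2, 1+2=3, 1+9=10, 1+11=12, 1+12=13
a = 2: 2+2=4, 2+9=11, 2+11=13, 2+12=14
a = 9: 9+9=18, 9+11=20, 9+12=21
a = 11: 11+11=22, 11+12=23
a = 12: 12+12=24
Distinct sums: {-6, -2, -1, 2, 3, 4, 6, 8, 9, 10, 11, 12, 13, 14, 18, 20, 21, 22, 23, 24}
|A + A| = 20

|A + A| = 20


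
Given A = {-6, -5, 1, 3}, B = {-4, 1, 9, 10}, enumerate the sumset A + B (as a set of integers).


A + B = {a + b : a ∈ A, b ∈ B}.
Enumerate all |A|·|B| = 4·4 = 16 pairs (a, b) and collect distinct sums.
a = -6: -6+-4=-10, -6+1=-5, -6+9=3, -6+10=4
a = -5: -5+-4=-9, -5+1=-4, -5+9=4, -5+10=5
a = 1: 1+-4=-3, 1+1=2, 1+9=10, 1+10=11
a = 3: 3+-4=-1, 3+1=4, 3+9=12, 3+10=13
Collecting distinct sums: A + B = {-10, -9, -5, -4, -3, -1, 2, 3, 4, 5, 10, 11, 12, 13}
|A + B| = 14

A + B = {-10, -9, -5, -4, -3, -1, 2, 3, 4, 5, 10, 11, 12, 13}


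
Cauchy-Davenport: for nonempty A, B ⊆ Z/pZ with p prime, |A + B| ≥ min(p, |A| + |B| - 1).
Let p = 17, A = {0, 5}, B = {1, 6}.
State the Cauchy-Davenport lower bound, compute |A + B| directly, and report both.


Cauchy-Davenport: |A + B| ≥ min(p, |A| + |B| - 1) for A, B nonempty in Z/pZ.
|A| = 2, |B| = 2, p = 17.
CD lower bound = min(17, 2 + 2 - 1) = min(17, 3) = 3.
Compute A + B mod 17 directly:
a = 0: 0+1=1, 0+6=6
a = 5: 5+1=6, 5+6=11
A + B = {1, 6, 11}, so |A + B| = 3.
Verify: 3 ≥ 3? Yes ✓.

CD lower bound = 3, actual |A + B| = 3.


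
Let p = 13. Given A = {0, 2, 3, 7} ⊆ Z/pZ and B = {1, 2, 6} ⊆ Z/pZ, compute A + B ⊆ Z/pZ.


Work in Z/13Z: reduce every sum a + b modulo 13.
Enumerate all 12 pairs:
a = 0: 0+1=1, 0+2=2, 0+6=6
a = 2: 2+1=3, 2+2=4, 2+6=8
a = 3: 3+1=4, 3+2=5, 3+6=9
a = 7: 7+1=8, 7+2=9, 7+6=0
Distinct residues collected: {0, 1, 2, 3, 4, 5, 6, 8, 9}
|A + B| = 9 (out of 13 total residues).

A + B = {0, 1, 2, 3, 4, 5, 6, 8, 9}


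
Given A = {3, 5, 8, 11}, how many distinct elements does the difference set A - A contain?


A - A = {a - a' : a, a' ∈ A}; |A| = 4.
Bounds: 2|A|-1 ≤ |A - A| ≤ |A|² - |A| + 1, i.e. 7 ≤ |A - A| ≤ 13.
Note: 0 ∈ A - A always (from a - a). The set is symmetric: if d ∈ A - A then -d ∈ A - A.
Enumerate nonzero differences d = a - a' with a > a' (then include -d):
Positive differences: {2, 3, 5, 6, 8}
Full difference set: {0} ∪ (positive diffs) ∪ (negative diffs).
|A - A| = 1 + 2·5 = 11 (matches direct enumeration: 11).

|A - A| = 11


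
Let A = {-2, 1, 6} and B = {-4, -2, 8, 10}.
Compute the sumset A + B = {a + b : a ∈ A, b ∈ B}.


A + B = {a + b : a ∈ A, b ∈ B}.
Enumerate all |A|·|B| = 3·4 = 12 pairs (a, b) and collect distinct sums.
a = -2: -2+-4=-6, -2+-2=-4, -2+8=6, -2+10=8
a = 1: 1+-4=-3, 1+-2=-1, 1+8=9, 1+10=11
a = 6: 6+-4=2, 6+-2=4, 6+8=14, 6+10=16
Collecting distinct sums: A + B = {-6, -4, -3, -1, 2, 4, 6, 8, 9, 11, 14, 16}
|A + B| = 12

A + B = {-6, -4, -3, -1, 2, 4, 6, 8, 9, 11, 14, 16}


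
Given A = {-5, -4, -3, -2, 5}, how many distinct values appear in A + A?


A + A = {a + a' : a, a' ∈ A}; |A| = 5.
General bounds: 2|A| - 1 ≤ |A + A| ≤ |A|(|A|+1)/2, i.e. 9 ≤ |A + A| ≤ 15.
Lower bound 2|A|-1 is attained iff A is an arithmetic progression.
Enumerate sums a + a' for a ≤ a' (symmetric, so this suffices):
a = -5: -5+-5=-10, -5+-4=-9, -5+-3=-8, -5+-2=-7, -5+5=0
a = -4: -4+-4=-8, -4+-3=-7, -4+-2=-6, -4+5=1
a = -3: -3+-3=-6, -3+-2=-5, -3+5=2
a = -2: -2+-2=-4, -2+5=3
a = 5: 5+5=10
Distinct sums: {-10, -9, -8, -7, -6, -5, -4, 0, 1, 2, 3, 10}
|A + A| = 12

|A + A| = 12


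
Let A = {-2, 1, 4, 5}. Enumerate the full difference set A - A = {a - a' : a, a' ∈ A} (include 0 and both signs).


A - A = {a - a' : a, a' ∈ A}.
Compute a - a' for each ordered pair (a, a'):
a = -2: -2--2=0, -2-1=-3, -2-4=-6, -2-5=-7
a = 1: 1--2=3, 1-1=0, 1-4=-3, 1-5=-4
a = 4: 4--2=6, 4-1=3, 4-4=0, 4-5=-1
a = 5: 5--2=7, 5-1=4, 5-4=1, 5-5=0
Collecting distinct values (and noting 0 appears from a-a):
A - A = {-7, -6, -4, -3, -1, 0, 1, 3, 4, 6, 7}
|A - A| = 11

A - A = {-7, -6, -4, -3, -1, 0, 1, 3, 4, 6, 7}


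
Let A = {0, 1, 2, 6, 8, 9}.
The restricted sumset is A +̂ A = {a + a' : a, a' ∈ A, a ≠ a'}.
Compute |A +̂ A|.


Restricted sumset: A +̂ A = {a + a' : a ∈ A, a' ∈ A, a ≠ a'}.
Equivalently, take A + A and drop any sum 2a that is achievable ONLY as a + a for a ∈ A (i.e. sums representable only with equal summands).
Enumerate pairs (a, a') with a < a' (symmetric, so each unordered pair gives one sum; this covers all a ≠ a'):
  0 + 1 = 1
  0 + 2 = 2
  0 + 6 = 6
  0 + 8 = 8
  0 + 9 = 9
  1 + 2 = 3
  1 + 6 = 7
  1 + 8 = 9
  1 + 9 = 10
  2 + 6 = 8
  2 + 8 = 10
  2 + 9 = 11
  6 + 8 = 14
  6 + 9 = 15
  8 + 9 = 17
Collected distinct sums: {1, 2, 3, 6, 7, 8, 9, 10, 11, 14, 15, 17}
|A +̂ A| = 12
(Reference bound: |A +̂ A| ≥ 2|A| - 3 for |A| ≥ 2, with |A| = 6 giving ≥ 9.)

|A +̂ A| = 12


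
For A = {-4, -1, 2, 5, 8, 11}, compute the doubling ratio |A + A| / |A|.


|A| = 6.
Compute A + A by enumerating all 36 pairs.
A + A = {-8, -5, -2, 1, 4, 7, 10, 13, 16, 19, 22}, so |A + A| = 11.
K = |A + A| / |A| = 11/6 (already in lowest terms) ≈ 1.8333.
Reference: AP of size 6 gives K = 11/6 ≈ 1.8333; a fully generic set of size 6 gives K ≈ 3.5000.

|A| = 6, |A + A| = 11, K = 11/6.


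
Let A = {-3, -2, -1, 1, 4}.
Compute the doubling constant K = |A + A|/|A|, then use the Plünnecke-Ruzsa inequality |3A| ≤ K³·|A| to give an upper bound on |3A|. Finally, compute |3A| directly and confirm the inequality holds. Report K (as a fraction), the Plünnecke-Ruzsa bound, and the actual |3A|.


|A| = 5.
Step 1: Compute A + A by enumerating all 25 pairs.
A + A = {-6, -5, -4, -3, -2, -1, 0, 1, 2, 3, 5, 8}, so |A + A| = 12.
Step 2: Doubling constant K = |A + A|/|A| = 12/5 = 12/5 ≈ 2.4000.
Step 3: Plünnecke-Ruzsa gives |3A| ≤ K³·|A| = (2.4000)³ · 5 ≈ 69.1200.
Step 4: Compute 3A = A + A + A directly by enumerating all triples (a,b,c) ∈ A³; |3A| = 19.
Step 5: Check 19 ≤ 69.1200? Yes ✓.

K = 12/5, Plünnecke-Ruzsa bound K³|A| ≈ 69.1200, |3A| = 19, inequality holds.


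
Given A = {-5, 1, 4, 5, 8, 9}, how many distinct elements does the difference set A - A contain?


A - A = {a - a' : a, a' ∈ A}; |A| = 6.
Bounds: 2|A|-1 ≤ |A - A| ≤ |A|² - |A| + 1, i.e. 11 ≤ |A - A| ≤ 31.
Note: 0 ∈ A - A always (from a - a). The set is symmetric: if d ∈ A - A then -d ∈ A - A.
Enumerate nonzero differences d = a - a' with a > a' (then include -d):
Positive differences: {1, 3, 4, 5, 6, 7, 8, 9, 10, 13, 14}
Full difference set: {0} ∪ (positive diffs) ∪ (negative diffs).
|A - A| = 1 + 2·11 = 23 (matches direct enumeration: 23).

|A - A| = 23


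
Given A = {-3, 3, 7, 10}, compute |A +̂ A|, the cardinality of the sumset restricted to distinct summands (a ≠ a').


Restricted sumset: A +̂ A = {a + a' : a ∈ A, a' ∈ A, a ≠ a'}.
Equivalently, take A + A and drop any sum 2a that is achievable ONLY as a + a for a ∈ A (i.e. sums representable only with equal summands).
Enumerate pairs (a, a') with a < a' (symmetric, so each unordered pair gives one sum; this covers all a ≠ a'):
  -3 + 3 = 0
  -3 + 7 = 4
  -3 + 10 = 7
  3 + 7 = 10
  3 + 10 = 13
  7 + 10 = 17
Collected distinct sums: {0, 4, 7, 10, 13, 17}
|A +̂ A| = 6
(Reference bound: |A +̂ A| ≥ 2|A| - 3 for |A| ≥ 2, with |A| = 4 giving ≥ 5.)

|A +̂ A| = 6


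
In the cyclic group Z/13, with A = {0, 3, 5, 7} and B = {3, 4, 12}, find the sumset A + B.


Work in Z/13Z: reduce every sum a + b modulo 13.
Enumerate all 12 pairs:
a = 0: 0+3=3, 0+4=4, 0+12=12
a = 3: 3+3=6, 3+4=7, 3+12=2
a = 5: 5+3=8, 5+4=9, 5+12=4
a = 7: 7+3=10, 7+4=11, 7+12=6
Distinct residues collected: {2, 3, 4, 6, 7, 8, 9, 10, 11, 12}
|A + B| = 10 (out of 13 total residues).

A + B = {2, 3, 4, 6, 7, 8, 9, 10, 11, 12}


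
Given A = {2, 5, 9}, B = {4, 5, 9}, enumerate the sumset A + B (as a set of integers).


A + B = {a + b : a ∈ A, b ∈ B}.
Enumerate all |A|·|B| = 3·3 = 9 pairs (a, b) and collect distinct sums.
a = 2: 2+4=6, 2+5=7, 2+9=11
a = 5: 5+4=9, 5+5=10, 5+9=14
a = 9: 9+4=13, 9+5=14, 9+9=18
Collecting distinct sums: A + B = {6, 7, 9, 10, 11, 13, 14, 18}
|A + B| = 8

A + B = {6, 7, 9, 10, 11, 13, 14, 18}


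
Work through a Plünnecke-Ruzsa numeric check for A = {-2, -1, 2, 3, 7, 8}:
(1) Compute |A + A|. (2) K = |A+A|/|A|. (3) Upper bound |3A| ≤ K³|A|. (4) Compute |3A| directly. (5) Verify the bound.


|A| = 6.
Step 1: Compute A + A by enumerating all 36 pairs.
A + A = {-4, -3, -2, 0, 1, 2, 4, 5, 6, 7, 9, 10, 11, 14, 15, 16}, so |A + A| = 16.
Step 2: Doubling constant K = |A + A|/|A| = 16/6 = 16/6 ≈ 2.6667.
Step 3: Plünnecke-Ruzsa gives |3A| ≤ K³·|A| = (2.6667)³ · 6 ≈ 113.7778.
Step 4: Compute 3A = A + A + A directly by enumerating all triples (a,b,c) ∈ A³; |3A| = 30.
Step 5: Check 30 ≤ 113.7778? Yes ✓.

K = 16/6, Plünnecke-Ruzsa bound K³|A| ≈ 113.7778, |3A| = 30, inequality holds.


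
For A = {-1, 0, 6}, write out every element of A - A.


A - A = {a - a' : a, a' ∈ A}.
Compute a - a' for each ordered pair (a, a'):
a = -1: -1--1=0, -1-0=-1, -1-6=-7
a = 0: 0--1=1, 0-0=0, 0-6=-6
a = 6: 6--1=7, 6-0=6, 6-6=0
Collecting distinct values (and noting 0 appears from a-a):
A - A = {-7, -6, -1, 0, 1, 6, 7}
|A - A| = 7

A - A = {-7, -6, -1, 0, 1, 6, 7}


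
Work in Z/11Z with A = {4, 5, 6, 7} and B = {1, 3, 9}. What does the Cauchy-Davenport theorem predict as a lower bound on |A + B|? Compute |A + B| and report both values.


Cauchy-Davenport: |A + B| ≥ min(p, |A| + |B| - 1) for A, B nonempty in Z/pZ.
|A| = 4, |B| = 3, p = 11.
CD lower bound = min(11, 4 + 3 - 1) = min(11, 6) = 6.
Compute A + B mod 11 directly:
a = 4: 4+1=5, 4+3=7, 4+9=2
a = 5: 5+1=6, 5+3=8, 5+9=3
a = 6: 6+1=7, 6+3=9, 6+9=4
a = 7: 7+1=8, 7+3=10, 7+9=5
A + B = {2, 3, 4, 5, 6, 7, 8, 9, 10}, so |A + B| = 9.
Verify: 9 ≥ 6? Yes ✓.

CD lower bound = 6, actual |A + B| = 9.


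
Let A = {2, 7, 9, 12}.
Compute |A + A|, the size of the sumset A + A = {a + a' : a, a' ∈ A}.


A + A = {a + a' : a, a' ∈ A}; |A| = 4.
General bounds: 2|A| - 1 ≤ |A + A| ≤ |A|(|A|+1)/2, i.e. 7 ≤ |A + A| ≤ 10.
Lower bound 2|A|-1 is attained iff A is an arithmetic progression.
Enumerate sums a + a' for a ≤ a' (symmetric, so this suffices):
a = 2: 2+2=4, 2+7=9, 2+9=11, 2+12=14
a = 7: 7+7=14, 7+9=16, 7+12=19
a = 9: 9+9=18, 9+12=21
a = 12: 12+12=24
Distinct sums: {4, 9, 11, 14, 16, 18, 19, 21, 24}
|A + A| = 9

|A + A| = 9


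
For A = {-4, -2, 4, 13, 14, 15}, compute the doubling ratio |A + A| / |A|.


|A| = 6.
Compute A + A by enumerating all 36 pairs.
A + A = {-8, -6, -4, 0, 2, 8, 9, 10, 11, 12, 13, 17, 18, 19, 26, 27, 28, 29, 30}, so |A + A| = 19.
K = |A + A| / |A| = 19/6 (already in lowest terms) ≈ 3.1667.
Reference: AP of size 6 gives K = 11/6 ≈ 1.8333; a fully generic set of size 6 gives K ≈ 3.5000.

|A| = 6, |A + A| = 19, K = 19/6.


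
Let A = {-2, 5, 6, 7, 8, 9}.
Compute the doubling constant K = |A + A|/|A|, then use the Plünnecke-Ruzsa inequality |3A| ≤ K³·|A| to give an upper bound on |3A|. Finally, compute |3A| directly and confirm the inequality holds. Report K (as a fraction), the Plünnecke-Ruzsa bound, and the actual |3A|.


|A| = 6.
Step 1: Compute A + A by enumerating all 36 pairs.
A + A = {-4, 3, 4, 5, 6, 7, 10, 11, 12, 13, 14, 15, 16, 17, 18}, so |A + A| = 15.
Step 2: Doubling constant K = |A + A|/|A| = 15/6 = 15/6 ≈ 2.5000.
Step 3: Plünnecke-Ruzsa gives |3A| ≤ K³·|A| = (2.5000)³ · 6 ≈ 93.7500.
Step 4: Compute 3A = A + A + A directly by enumerating all triples (a,b,c) ∈ A³; |3A| = 26.
Step 5: Check 26 ≤ 93.7500? Yes ✓.

K = 15/6, Plünnecke-Ruzsa bound K³|A| ≈ 93.7500, |3A| = 26, inequality holds.


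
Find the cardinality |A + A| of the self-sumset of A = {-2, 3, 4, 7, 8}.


A + A = {a + a' : a, a' ∈ A}; |A| = 5.
General bounds: 2|A| - 1 ≤ |A + A| ≤ |A|(|A|+1)/2, i.e. 9 ≤ |A + A| ≤ 15.
Lower bound 2|A|-1 is attained iff A is an arithmetic progression.
Enumerate sums a + a' for a ≤ a' (symmetric, so this suffices):
a = -2: -2+-2=-4, -2+3=1, -2+4=2, -2+7=5, -2+8=6
a = 3: 3+3=6, 3+4=7, 3+7=10, 3+8=11
a = 4: 4+4=8, 4+7=11, 4+8=12
a = 7: 7+7=14, 7+8=15
a = 8: 8+8=16
Distinct sums: {-4, 1, 2, 5, 6, 7, 8, 10, 11, 12, 14, 15, 16}
|A + A| = 13

|A + A| = 13


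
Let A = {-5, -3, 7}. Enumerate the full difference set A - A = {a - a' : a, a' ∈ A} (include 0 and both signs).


A - A = {a - a' : a, a' ∈ A}.
Compute a - a' for each ordered pair (a, a'):
a = -5: -5--5=0, -5--3=-2, -5-7=-12
a = -3: -3--5=2, -3--3=0, -3-7=-10
a = 7: 7--5=12, 7--3=10, 7-7=0
Collecting distinct values (and noting 0 appears from a-a):
A - A = {-12, -10, -2, 0, 2, 10, 12}
|A - A| = 7

A - A = {-12, -10, -2, 0, 2, 10, 12}


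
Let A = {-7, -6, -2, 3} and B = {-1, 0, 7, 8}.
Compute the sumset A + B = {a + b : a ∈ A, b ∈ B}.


A + B = {a + b : a ∈ A, b ∈ B}.
Enumerate all |A|·|B| = 4·4 = 16 pairs (a, b) and collect distinct sums.
a = -7: -7+-1=-8, -7+0=-7, -7+7=0, -7+8=1
a = -6: -6+-1=-7, -6+0=-6, -6+7=1, -6+8=2
a = -2: -2+-1=-3, -2+0=-2, -2+7=5, -2+8=6
a = 3: 3+-1=2, 3+0=3, 3+7=10, 3+8=11
Collecting distinct sums: A + B = {-8, -7, -6, -3, -2, 0, 1, 2, 3, 5, 6, 10, 11}
|A + B| = 13

A + B = {-8, -7, -6, -3, -2, 0, 1, 2, 3, 5, 6, 10, 11}


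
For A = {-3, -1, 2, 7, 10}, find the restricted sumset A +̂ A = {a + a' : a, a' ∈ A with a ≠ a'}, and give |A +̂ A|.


Restricted sumset: A +̂ A = {a + a' : a ∈ A, a' ∈ A, a ≠ a'}.
Equivalently, take A + A and drop any sum 2a that is achievable ONLY as a + a for a ∈ A (i.e. sums representable only with equal summands).
Enumerate pairs (a, a') with a < a' (symmetric, so each unordered pair gives one sum; this covers all a ≠ a'):
  -3 + -1 = -4
  -3 + 2 = -1
  -3 + 7 = 4
  -3 + 10 = 7
  -1 + 2 = 1
  -1 + 7 = 6
  -1 + 10 = 9
  2 + 7 = 9
  2 + 10 = 12
  7 + 10 = 17
Collected distinct sums: {-4, -1, 1, 4, 6, 7, 9, 12, 17}
|A +̂ A| = 9
(Reference bound: |A +̂ A| ≥ 2|A| - 3 for |A| ≥ 2, with |A| = 5 giving ≥ 7.)

|A +̂ A| = 9


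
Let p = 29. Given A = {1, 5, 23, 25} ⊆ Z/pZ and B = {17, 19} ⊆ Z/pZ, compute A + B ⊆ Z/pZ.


Work in Z/29Z: reduce every sum a + b modulo 29.
Enumerate all 8 pairs:
a = 1: 1+17=18, 1+19=20
a = 5: 5+17=22, 5+19=24
a = 23: 23+17=11, 23+19=13
a = 25: 25+17=13, 25+19=15
Distinct residues collected: {11, 13, 15, 18, 20, 22, 24}
|A + B| = 7 (out of 29 total residues).

A + B = {11, 13, 15, 18, 20, 22, 24}


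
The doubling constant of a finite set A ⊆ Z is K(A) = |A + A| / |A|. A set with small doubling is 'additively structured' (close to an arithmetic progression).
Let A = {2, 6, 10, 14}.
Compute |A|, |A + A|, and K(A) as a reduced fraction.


|A| = 4.
Compute A + A by enumerating all 16 pairs.
A + A = {4, 8, 12, 16, 20, 24, 28}, so |A + A| = 7.
K = |A + A| / |A| = 7/4 (already in lowest terms) ≈ 1.7500.
Reference: AP of size 4 gives K = 7/4 ≈ 1.7500; a fully generic set of size 4 gives K ≈ 2.5000.

|A| = 4, |A + A| = 7, K = 7/4.


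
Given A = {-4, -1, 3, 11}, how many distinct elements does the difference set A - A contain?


A - A = {a - a' : a, a' ∈ A}; |A| = 4.
Bounds: 2|A|-1 ≤ |A - A| ≤ |A|² - |A| + 1, i.e. 7 ≤ |A - A| ≤ 13.
Note: 0 ∈ A - A always (from a - a). The set is symmetric: if d ∈ A - A then -d ∈ A - A.
Enumerate nonzero differences d = a - a' with a > a' (then include -d):
Positive differences: {3, 4, 7, 8, 12, 15}
Full difference set: {0} ∪ (positive diffs) ∪ (negative diffs).
|A - A| = 1 + 2·6 = 13 (matches direct enumeration: 13).

|A - A| = 13


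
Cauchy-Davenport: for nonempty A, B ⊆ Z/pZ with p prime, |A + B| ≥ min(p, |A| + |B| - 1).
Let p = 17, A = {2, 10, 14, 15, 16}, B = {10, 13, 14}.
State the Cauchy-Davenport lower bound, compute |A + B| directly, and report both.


Cauchy-Davenport: |A + B| ≥ min(p, |A| + |B| - 1) for A, B nonempty in Z/pZ.
|A| = 5, |B| = 3, p = 17.
CD lower bound = min(17, 5 + 3 - 1) = min(17, 7) = 7.
Compute A + B mod 17 directly:
a = 2: 2+10=12, 2+13=15, 2+14=16
a = 10: 10+10=3, 10+13=6, 10+14=7
a = 14: 14+10=7, 14+13=10, 14+14=11
a = 15: 15+10=8, 15+13=11, 15+14=12
a = 16: 16+10=9, 16+13=12, 16+14=13
A + B = {3, 6, 7, 8, 9, 10, 11, 12, 13, 15, 16}, so |A + B| = 11.
Verify: 11 ≥ 7? Yes ✓.

CD lower bound = 7, actual |A + B| = 11.


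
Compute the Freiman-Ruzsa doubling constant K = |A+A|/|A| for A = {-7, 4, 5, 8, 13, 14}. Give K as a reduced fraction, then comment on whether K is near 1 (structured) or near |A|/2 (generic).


|A| = 6.
Compute A + A by enumerating all 36 pairs.
A + A = {-14, -3, -2, 1, 6, 7, 8, 9, 10, 12, 13, 16, 17, 18, 19, 21, 22, 26, 27, 28}, so |A + A| = 20.
K = |A + A| / |A| = 20/6 = 10/3 ≈ 3.3333.
Reference: AP of size 6 gives K = 11/6 ≈ 1.8333; a fully generic set of size 6 gives K ≈ 3.5000.

|A| = 6, |A + A| = 20, K = 20/6 = 10/3.


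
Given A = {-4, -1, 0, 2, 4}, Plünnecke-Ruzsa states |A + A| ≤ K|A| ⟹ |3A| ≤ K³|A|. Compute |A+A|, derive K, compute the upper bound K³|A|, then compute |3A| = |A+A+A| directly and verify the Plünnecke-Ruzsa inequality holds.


|A| = 5.
Step 1: Compute A + A by enumerating all 25 pairs.
A + A = {-8, -5, -4, -2, -1, 0, 1, 2, 3, 4, 6, 8}, so |A + A| = 12.
Step 2: Doubling constant K = |A + A|/|A| = 12/5 = 12/5 ≈ 2.4000.
Step 3: Plünnecke-Ruzsa gives |3A| ≤ K³·|A| = (2.4000)³ · 5 ≈ 69.1200.
Step 4: Compute 3A = A + A + A directly by enumerating all triples (a,b,c) ∈ A³; |3A| = 20.
Step 5: Check 20 ≤ 69.1200? Yes ✓.

K = 12/5, Plünnecke-Ruzsa bound K³|A| ≈ 69.1200, |3A| = 20, inequality holds.


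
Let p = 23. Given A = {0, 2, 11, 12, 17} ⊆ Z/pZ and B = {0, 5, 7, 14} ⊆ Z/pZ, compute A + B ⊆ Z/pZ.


Work in Z/23Z: reduce every sum a + b modulo 23.
Enumerate all 20 pairs:
a = 0: 0+0=0, 0+5=5, 0+7=7, 0+14=14
a = 2: 2+0=2, 2+5=7, 2+7=9, 2+14=16
a = 11: 11+0=11, 11+5=16, 11+7=18, 11+14=2
a = 12: 12+0=12, 12+5=17, 12+7=19, 12+14=3
a = 17: 17+0=17, 17+5=22, 17+7=1, 17+14=8
Distinct residues collected: {0, 1, 2, 3, 5, 7, 8, 9, 11, 12, 14, 16, 17, 18, 19, 22}
|A + B| = 16 (out of 23 total residues).

A + B = {0, 1, 2, 3, 5, 7, 8, 9, 11, 12, 14, 16, 17, 18, 19, 22}


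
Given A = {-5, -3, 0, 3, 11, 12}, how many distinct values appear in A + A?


A + A = {a + a' : a, a' ∈ A}; |A| = 6.
General bounds: 2|A| - 1 ≤ |A + A| ≤ |A|(|A|+1)/2, i.e. 11 ≤ |A + A| ≤ 21.
Lower bound 2|A|-1 is attained iff A is an arithmetic progression.
Enumerate sums a + a' for a ≤ a' (symmetric, so this suffices):
a = -5: -5+-5=-10, -5+-3=-8, -5+0=-5, -5+3=-2, -5+11=6, -5+12=7
a = -3: -3+-3=-6, -3+0=-3, -3+3=0, -3+11=8, -3+12=9
a = 0: 0+0=0, 0+3=3, 0+11=11, 0+12=12
a = 3: 3+3=6, 3+11=14, 3+12=15
a = 11: 11+11=22, 11+12=23
a = 12: 12+12=24
Distinct sums: {-10, -8, -6, -5, -3, -2, 0, 3, 6, 7, 8, 9, 11, 12, 14, 15, 22, 23, 24}
|A + A| = 19

|A + A| = 19


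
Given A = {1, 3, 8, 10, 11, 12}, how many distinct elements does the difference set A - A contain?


A - A = {a - a' : a, a' ∈ A}; |A| = 6.
Bounds: 2|A|-1 ≤ |A - A| ≤ |A|² - |A| + 1, i.e. 11 ≤ |A - A| ≤ 31.
Note: 0 ∈ A - A always (from a - a). The set is symmetric: if d ∈ A - A then -d ∈ A - A.
Enumerate nonzero differences d = a - a' with a > a' (then include -d):
Positive differences: {1, 2, 3, 4, 5, 7, 8, 9, 10, 11}
Full difference set: {0} ∪ (positive diffs) ∪ (negative diffs).
|A - A| = 1 + 2·10 = 21 (matches direct enumeration: 21).

|A - A| = 21


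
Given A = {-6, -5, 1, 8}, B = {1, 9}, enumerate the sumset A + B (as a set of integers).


A + B = {a + b : a ∈ A, b ∈ B}.
Enumerate all |A|·|B| = 4·2 = 8 pairs (a, b) and collect distinct sums.
a = -6: -6+1=-5, -6+9=3
a = -5: -5+1=-4, -5+9=4
a = 1: 1+1=2, 1+9=10
a = 8: 8+1=9, 8+9=17
Collecting distinct sums: A + B = {-5, -4, 2, 3, 4, 9, 10, 17}
|A + B| = 8

A + B = {-5, -4, 2, 3, 4, 9, 10, 17}


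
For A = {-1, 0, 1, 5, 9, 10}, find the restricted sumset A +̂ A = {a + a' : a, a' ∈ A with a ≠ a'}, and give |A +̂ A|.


Restricted sumset: A +̂ A = {a + a' : a ∈ A, a' ∈ A, a ≠ a'}.
Equivalently, take A + A and drop any sum 2a that is achievable ONLY as a + a for a ∈ A (i.e. sums representable only with equal summands).
Enumerate pairs (a, a') with a < a' (symmetric, so each unordered pair gives one sum; this covers all a ≠ a'):
  -1 + 0 = -1
  -1 + 1 = 0
  -1 + 5 = 4
  -1 + 9 = 8
  -1 + 10 = 9
  0 + 1 = 1
  0 + 5 = 5
  0 + 9 = 9
  0 + 10 = 10
  1 + 5 = 6
  1 + 9 = 10
  1 + 10 = 11
  5 + 9 = 14
  5 + 10 = 15
  9 + 10 = 19
Collected distinct sums: {-1, 0, 1, 4, 5, 6, 8, 9, 10, 11, 14, 15, 19}
|A +̂ A| = 13
(Reference bound: |A +̂ A| ≥ 2|A| - 3 for |A| ≥ 2, with |A| = 6 giving ≥ 9.)

|A +̂ A| = 13


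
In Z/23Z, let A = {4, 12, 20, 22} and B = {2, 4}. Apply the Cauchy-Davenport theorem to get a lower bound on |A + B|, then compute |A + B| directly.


Cauchy-Davenport: |A + B| ≥ min(p, |A| + |B| - 1) for A, B nonempty in Z/pZ.
|A| = 4, |B| = 2, p = 23.
CD lower bound = min(23, 4 + 2 - 1) = min(23, 5) = 5.
Compute A + B mod 23 directly:
a = 4: 4+2=6, 4+4=8
a = 12: 12+2=14, 12+4=16
a = 20: 20+2=22, 20+4=1
a = 22: 22+2=1, 22+4=3
A + B = {1, 3, 6, 8, 14, 16, 22}, so |A + B| = 7.
Verify: 7 ≥ 5? Yes ✓.

CD lower bound = 5, actual |A + B| = 7.


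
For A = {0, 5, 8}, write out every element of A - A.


A - A = {a - a' : a, a' ∈ A}.
Compute a - a' for each ordered pair (a, a'):
a = 0: 0-0=0, 0-5=-5, 0-8=-8
a = 5: 5-0=5, 5-5=0, 5-8=-3
a = 8: 8-0=8, 8-5=3, 8-8=0
Collecting distinct values (and noting 0 appears from a-a):
A - A = {-8, -5, -3, 0, 3, 5, 8}
|A - A| = 7

A - A = {-8, -5, -3, 0, 3, 5, 8}


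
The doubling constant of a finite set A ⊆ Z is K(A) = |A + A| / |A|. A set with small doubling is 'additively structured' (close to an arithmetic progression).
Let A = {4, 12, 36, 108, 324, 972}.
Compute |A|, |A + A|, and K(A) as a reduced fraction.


|A| = 6.
Compute A + A by enumerating all 36 pairs.
A + A = {8, 16, 24, 40, 48, 72, 112, 120, 144, 216, 328, 336, 360, 432, 648, 976, 984, 1008, 1080, 1296, 1944}, so |A + A| = 21.
K = |A + A| / |A| = 21/6 = 7/2 ≈ 3.5000.
Reference: AP of size 6 gives K = 11/6 ≈ 1.8333; a fully generic set of size 6 gives K ≈ 3.5000.

|A| = 6, |A + A| = 21, K = 21/6 = 7/2.


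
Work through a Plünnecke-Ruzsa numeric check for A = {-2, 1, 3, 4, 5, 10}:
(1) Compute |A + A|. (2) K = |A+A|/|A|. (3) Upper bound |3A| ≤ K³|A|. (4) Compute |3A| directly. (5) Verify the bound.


|A| = 6.
Step 1: Compute A + A by enumerating all 36 pairs.
A + A = {-4, -1, 1, 2, 3, 4, 5, 6, 7, 8, 9, 10, 11, 13, 14, 15, 20}, so |A + A| = 17.
Step 2: Doubling constant K = |A + A|/|A| = 17/6 = 17/6 ≈ 2.8333.
Step 3: Plünnecke-Ruzsa gives |3A| ≤ K³·|A| = (2.8333)³ · 6 ≈ 136.4722.
Step 4: Compute 3A = A + A + A directly by enumerating all triples (a,b,c) ∈ A³; |3A| = 29.
Step 5: Check 29 ≤ 136.4722? Yes ✓.

K = 17/6, Plünnecke-Ruzsa bound K³|A| ≈ 136.4722, |3A| = 29, inequality holds.


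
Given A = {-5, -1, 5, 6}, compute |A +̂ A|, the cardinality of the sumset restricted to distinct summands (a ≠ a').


Restricted sumset: A +̂ A = {a + a' : a ∈ A, a' ∈ A, a ≠ a'}.
Equivalently, take A + A and drop any sum 2a that is achievable ONLY as a + a for a ∈ A (i.e. sums representable only with equal summands).
Enumerate pairs (a, a') with a < a' (symmetric, so each unordered pair gives one sum; this covers all a ≠ a'):
  -5 + -1 = -6
  -5 + 5 = 0
  -5 + 6 = 1
  -1 + 5 = 4
  -1 + 6 = 5
  5 + 6 = 11
Collected distinct sums: {-6, 0, 1, 4, 5, 11}
|A +̂ A| = 6
(Reference bound: |A +̂ A| ≥ 2|A| - 3 for |A| ≥ 2, with |A| = 4 giving ≥ 5.)

|A +̂ A| = 6


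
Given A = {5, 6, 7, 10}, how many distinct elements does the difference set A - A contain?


A - A = {a - a' : a, a' ∈ A}; |A| = 4.
Bounds: 2|A|-1 ≤ |A - A| ≤ |A|² - |A| + 1, i.e. 7 ≤ |A - A| ≤ 13.
Note: 0 ∈ A - A always (from a - a). The set is symmetric: if d ∈ A - A then -d ∈ A - A.
Enumerate nonzero differences d = a - a' with a > a' (then include -d):
Positive differences: {1, 2, 3, 4, 5}
Full difference set: {0} ∪ (positive diffs) ∪ (negative diffs).
|A - A| = 1 + 2·5 = 11 (matches direct enumeration: 11).

|A - A| = 11


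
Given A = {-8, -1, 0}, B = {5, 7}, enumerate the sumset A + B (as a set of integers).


A + B = {a + b : a ∈ A, b ∈ B}.
Enumerate all |A|·|B| = 3·2 = 6 pairs (a, b) and collect distinct sums.
a = -8: -8+5=-3, -8+7=-1
a = -1: -1+5=4, -1+7=6
a = 0: 0+5=5, 0+7=7
Collecting distinct sums: A + B = {-3, -1, 4, 5, 6, 7}
|A + B| = 6

A + B = {-3, -1, 4, 5, 6, 7}


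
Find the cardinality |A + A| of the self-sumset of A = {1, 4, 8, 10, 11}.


A + A = {a + a' : a, a' ∈ A}; |A| = 5.
General bounds: 2|A| - 1 ≤ |A + A| ≤ |A|(|A|+1)/2, i.e. 9 ≤ |A + A| ≤ 15.
Lower bound 2|A|-1 is attained iff A is an arithmetic progression.
Enumerate sums a + a' for a ≤ a' (symmetric, so this suffices):
a = 1: 1+1=2, 1+4=5, 1+8=9, 1+10=11, 1+11=12
a = 4: 4+4=8, 4+8=12, 4+10=14, 4+11=15
a = 8: 8+8=16, 8+10=18, 8+11=19
a = 10: 10+10=20, 10+11=21
a = 11: 11+11=22
Distinct sums: {2, 5, 8, 9, 11, 12, 14, 15, 16, 18, 19, 20, 21, 22}
|A + A| = 14

|A + A| = 14


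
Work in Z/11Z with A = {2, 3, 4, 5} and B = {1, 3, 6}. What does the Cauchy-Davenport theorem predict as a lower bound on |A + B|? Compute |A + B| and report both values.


Cauchy-Davenport: |A + B| ≥ min(p, |A| + |B| - 1) for A, B nonempty in Z/pZ.
|A| = 4, |B| = 3, p = 11.
CD lower bound = min(11, 4 + 3 - 1) = min(11, 6) = 6.
Compute A + B mod 11 directly:
a = 2: 2+1=3, 2+3=5, 2+6=8
a = 3: 3+1=4, 3+3=6, 3+6=9
a = 4: 4+1=5, 4+3=7, 4+6=10
a = 5: 5+1=6, 5+3=8, 5+6=0
A + B = {0, 3, 4, 5, 6, 7, 8, 9, 10}, so |A + B| = 9.
Verify: 9 ≥ 6? Yes ✓.

CD lower bound = 6, actual |A + B| = 9.


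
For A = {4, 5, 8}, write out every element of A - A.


A - A = {a - a' : a, a' ∈ A}.
Compute a - a' for each ordered pair (a, a'):
a = 4: 4-4=0, 4-5=-1, 4-8=-4
a = 5: 5-4=1, 5-5=0, 5-8=-3
a = 8: 8-4=4, 8-5=3, 8-8=0
Collecting distinct values (and noting 0 appears from a-a):
A - A = {-4, -3, -1, 0, 1, 3, 4}
|A - A| = 7

A - A = {-4, -3, -1, 0, 1, 3, 4}


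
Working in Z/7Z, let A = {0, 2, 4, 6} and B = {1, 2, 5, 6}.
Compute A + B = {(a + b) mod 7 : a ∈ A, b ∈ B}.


Work in Z/7Z: reduce every sum a + b modulo 7.
Enumerate all 16 pairs:
a = 0: 0+1=1, 0+2=2, 0+5=5, 0+6=6
a = 2: 2+1=3, 2+2=4, 2+5=0, 2+6=1
a = 4: 4+1=5, 4+2=6, 4+5=2, 4+6=3
a = 6: 6+1=0, 6+2=1, 6+5=4, 6+6=5
Distinct residues collected: {0, 1, 2, 3, 4, 5, 6}
|A + B| = 7 (out of 7 total residues).

A + B = {0, 1, 2, 3, 4, 5, 6}


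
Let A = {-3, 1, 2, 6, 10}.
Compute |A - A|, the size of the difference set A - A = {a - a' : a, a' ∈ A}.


A - A = {a - a' : a, a' ∈ A}; |A| = 5.
Bounds: 2|A|-1 ≤ |A - A| ≤ |A|² - |A| + 1, i.e. 9 ≤ |A - A| ≤ 21.
Note: 0 ∈ A - A always (from a - a). The set is symmetric: if d ∈ A - A then -d ∈ A - A.
Enumerate nonzero differences d = a - a' with a > a' (then include -d):
Positive differences: {1, 4, 5, 8, 9, 13}
Full difference set: {0} ∪ (positive diffs) ∪ (negative diffs).
|A - A| = 1 + 2·6 = 13 (matches direct enumeration: 13).

|A - A| = 13


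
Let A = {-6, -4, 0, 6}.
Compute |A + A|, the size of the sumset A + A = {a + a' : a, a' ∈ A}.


A + A = {a + a' : a, a' ∈ A}; |A| = 4.
General bounds: 2|A| - 1 ≤ |A + A| ≤ |A|(|A|+1)/2, i.e. 7 ≤ |A + A| ≤ 10.
Lower bound 2|A|-1 is attained iff A is an arithmetic progression.
Enumerate sums a + a' for a ≤ a' (symmetric, so this suffices):
a = -6: -6+-6=-12, -6+-4=-10, -6+0=-6, -6+6=0
a = -4: -4+-4=-8, -4+0=-4, -4+6=2
a = 0: 0+0=0, 0+6=6
a = 6: 6+6=12
Distinct sums: {-12, -10, -8, -6, -4, 0, 2, 6, 12}
|A + A| = 9

|A + A| = 9
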